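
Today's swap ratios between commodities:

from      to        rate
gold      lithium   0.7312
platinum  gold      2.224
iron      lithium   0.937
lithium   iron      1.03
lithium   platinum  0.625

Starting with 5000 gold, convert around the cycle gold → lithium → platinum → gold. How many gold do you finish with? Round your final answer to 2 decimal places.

5000 gold × 0.7312 = 3656 lithium
3656 lithium × 0.625 = 2285 platinum
2285 platinum × 2.224 = 5081.84 gold

5081.84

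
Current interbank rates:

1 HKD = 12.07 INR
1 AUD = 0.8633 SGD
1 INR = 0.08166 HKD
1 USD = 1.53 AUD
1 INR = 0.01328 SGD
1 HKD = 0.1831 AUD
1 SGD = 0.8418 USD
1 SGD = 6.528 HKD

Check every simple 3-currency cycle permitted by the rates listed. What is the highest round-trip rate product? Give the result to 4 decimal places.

1.1119

AUD→SGD→USD→AUD: 0.8633 × 0.8418 × 1.53 = 1.11189
HKD→INR→SGD→HKD: 12.07 × 0.01328 × 6.528 = 1.04637
HKD→AUD→SGD→HKD: 0.1831 × 0.8633 × 6.528 = 1.03188
Maximum is AUD→SGD→USD→AUD at 1.1119; arbitrage exists.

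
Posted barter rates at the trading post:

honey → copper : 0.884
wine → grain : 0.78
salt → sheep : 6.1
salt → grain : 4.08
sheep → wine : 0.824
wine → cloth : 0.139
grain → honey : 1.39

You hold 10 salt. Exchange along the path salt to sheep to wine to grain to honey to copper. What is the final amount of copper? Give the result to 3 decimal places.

10 salt × 6.1 = 61 sheep
61 sheep × 0.824 = 50.264 wine
50.264 wine × 0.78 = 39.20592 grain
39.20592 grain × 1.39 = 54.4962288 honey
54.4962288 honey × 0.884 = 48.1746662592 copper

48.175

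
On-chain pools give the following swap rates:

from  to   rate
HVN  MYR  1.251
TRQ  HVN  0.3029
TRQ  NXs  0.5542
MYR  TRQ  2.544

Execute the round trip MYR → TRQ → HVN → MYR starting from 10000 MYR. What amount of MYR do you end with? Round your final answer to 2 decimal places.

10000 MYR × 2.544 = 25440 TRQ
25440 TRQ × 0.3029 = 7705.776 HVN
7705.776 HVN × 1.251 = 9639.925776 MYR

9639.93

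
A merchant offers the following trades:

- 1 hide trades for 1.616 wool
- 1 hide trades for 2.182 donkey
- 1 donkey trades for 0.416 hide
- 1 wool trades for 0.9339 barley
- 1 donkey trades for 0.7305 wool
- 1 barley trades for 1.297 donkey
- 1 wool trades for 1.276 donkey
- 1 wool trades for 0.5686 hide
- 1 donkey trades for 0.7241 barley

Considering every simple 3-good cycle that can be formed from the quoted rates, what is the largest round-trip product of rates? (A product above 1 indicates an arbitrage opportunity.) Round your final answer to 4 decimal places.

0.9063

hide→donkey→wool→hide: 2.182 × 0.7305 × 0.5686 = 0.90632
barley→donkey→wool→barley: 1.297 × 0.7305 × 0.9339 = 0.88483
hide→wool→donkey→hide: 1.616 × 1.276 × 0.416 = 0.85780
Maximum is hide→donkey→wool→hide at 0.9063; no arbitrage — every cycle loses value.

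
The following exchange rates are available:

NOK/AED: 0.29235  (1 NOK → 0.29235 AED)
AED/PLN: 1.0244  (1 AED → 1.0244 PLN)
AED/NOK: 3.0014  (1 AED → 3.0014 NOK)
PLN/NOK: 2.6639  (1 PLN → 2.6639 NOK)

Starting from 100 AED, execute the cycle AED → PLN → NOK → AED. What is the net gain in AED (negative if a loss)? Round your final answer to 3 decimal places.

-20.221

100 AED × 1.0244 = 102.44 PLN
102.44 PLN × 2.6639 = 272.889916 NOK
272.889916 NOK × 0.29235 = 79.7793669426 AED
Net change: 79.7793669426 − 100 = -20.2206330574 AED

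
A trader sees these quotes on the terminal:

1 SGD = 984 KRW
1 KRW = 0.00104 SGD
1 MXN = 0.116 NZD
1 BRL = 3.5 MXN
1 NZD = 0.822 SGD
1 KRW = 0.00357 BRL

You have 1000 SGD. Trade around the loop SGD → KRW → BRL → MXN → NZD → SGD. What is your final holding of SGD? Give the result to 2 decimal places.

1172.36

1000 SGD × 984 = 984000 KRW
984000 KRW × 0.00357 = 3512.88 BRL
3512.88 BRL × 3.5 = 12295.08 MXN
12295.08 MXN × 0.116 = 1426.22928 NZD
1426.22928 NZD × 0.822 = 1172.36046816 SGD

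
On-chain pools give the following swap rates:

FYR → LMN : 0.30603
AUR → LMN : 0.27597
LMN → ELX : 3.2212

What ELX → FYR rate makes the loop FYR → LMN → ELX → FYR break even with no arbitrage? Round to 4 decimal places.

Known legs of the cycle: 0.30603 × 3.2212 = 0.985783836
For no arbitrage the full-cycle product must be 1, so the missing rate is 1 / 0.985783836 ≈ 1.014421.

1.0144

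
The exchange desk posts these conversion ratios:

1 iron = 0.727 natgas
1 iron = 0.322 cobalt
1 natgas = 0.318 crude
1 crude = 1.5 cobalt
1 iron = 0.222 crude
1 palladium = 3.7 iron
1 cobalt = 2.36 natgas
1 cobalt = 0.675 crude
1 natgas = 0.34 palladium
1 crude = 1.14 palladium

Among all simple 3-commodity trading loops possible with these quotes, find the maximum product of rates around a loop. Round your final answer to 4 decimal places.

cobalt→natgas→crude→cobalt: 2.36 × 0.318 × 1.5 = 1.12572
iron→crude→palladium→iron: 0.222 × 1.14 × 3.7 = 0.93640
iron→natgas→palladium→iron: 0.727 × 0.34 × 3.7 = 0.91457
Maximum is cobalt→natgas→crude→cobalt at 1.1257; arbitrage exists.

1.1257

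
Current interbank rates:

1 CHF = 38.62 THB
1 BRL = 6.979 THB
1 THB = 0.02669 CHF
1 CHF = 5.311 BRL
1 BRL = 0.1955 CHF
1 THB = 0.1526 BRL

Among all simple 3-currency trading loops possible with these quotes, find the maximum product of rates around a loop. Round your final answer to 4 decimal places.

1.1522

BRL→CHF→THB→BRL: 0.1955 × 38.62 × 0.1526 = 1.15216
BRL→THB→CHF→BRL: 6.979 × 0.02669 × 5.311 = 0.98928
Maximum is BRL→CHF→THB→BRL at 1.1522; arbitrage exists.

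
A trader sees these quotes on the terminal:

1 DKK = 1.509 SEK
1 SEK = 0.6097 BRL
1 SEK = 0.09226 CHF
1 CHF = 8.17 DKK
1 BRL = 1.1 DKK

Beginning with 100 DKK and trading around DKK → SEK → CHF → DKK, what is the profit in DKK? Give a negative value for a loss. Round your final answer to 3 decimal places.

13.743

100 DKK × 1.509 = 150.9 SEK
150.9 SEK × 0.09226 = 13.922034 CHF
13.922034 CHF × 8.17 = 113.74301778 DKK
Net change: 113.74301778 − 100 = 13.74301778 DKK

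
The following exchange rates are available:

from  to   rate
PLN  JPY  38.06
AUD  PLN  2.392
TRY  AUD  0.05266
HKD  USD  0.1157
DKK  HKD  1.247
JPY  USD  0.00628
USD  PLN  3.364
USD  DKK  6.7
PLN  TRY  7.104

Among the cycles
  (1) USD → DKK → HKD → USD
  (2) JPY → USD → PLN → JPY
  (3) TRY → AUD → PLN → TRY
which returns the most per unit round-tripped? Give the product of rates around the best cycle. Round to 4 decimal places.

0.9667

(1) 6.7 × 1.247 × 0.1157 = 0.96666
(2) 0.00628 × 3.364 × 38.06 = 0.80405
(3) 0.05266 × 2.392 × 7.104 = 0.89484
Highest is cycle (1) at 0.9667 (≤1, no arbitrage).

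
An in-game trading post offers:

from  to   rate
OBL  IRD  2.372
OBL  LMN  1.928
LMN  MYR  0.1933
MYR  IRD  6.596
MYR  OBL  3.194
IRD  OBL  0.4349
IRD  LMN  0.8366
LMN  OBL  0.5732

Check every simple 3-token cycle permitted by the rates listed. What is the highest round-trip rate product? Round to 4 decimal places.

1.1903

LMN→MYR→OBL→LMN: 0.1933 × 3.194 × 1.928 = 1.19035
LMN→OBL→IRD→LMN: 0.5732 × 2.372 × 0.8366 = 1.13747
LMN→MYR→IRD→LMN: 0.1933 × 6.596 × 0.8366 = 1.06667
Maximum is LMN→MYR→OBL→LMN at 1.1903; arbitrage exists.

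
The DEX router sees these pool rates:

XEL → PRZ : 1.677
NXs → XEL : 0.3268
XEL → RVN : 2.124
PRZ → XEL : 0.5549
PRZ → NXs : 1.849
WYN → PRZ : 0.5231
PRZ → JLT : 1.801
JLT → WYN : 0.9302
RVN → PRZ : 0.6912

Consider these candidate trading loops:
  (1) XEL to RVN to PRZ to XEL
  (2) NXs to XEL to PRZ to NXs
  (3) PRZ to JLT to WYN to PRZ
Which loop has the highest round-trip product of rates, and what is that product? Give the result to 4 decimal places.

1.0133

(1) 2.124 × 0.6912 × 0.5549 = 0.81465
(2) 0.3268 × 1.677 × 1.849 = 1.01333
(3) 1.801 × 0.9302 × 0.5231 = 0.87634
Highest is cycle (2) at 1.0133 (>1, arbitrage).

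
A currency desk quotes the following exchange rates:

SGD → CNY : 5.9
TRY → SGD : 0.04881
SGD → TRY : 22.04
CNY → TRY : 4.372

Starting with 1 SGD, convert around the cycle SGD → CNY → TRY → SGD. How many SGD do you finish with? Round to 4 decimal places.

1.2590

1 SGD × 5.9 = 5.9 CNY
5.9 CNY × 4.372 = 25.7948 TRY
25.7948 TRY × 0.04881 = 1.259044188 SGD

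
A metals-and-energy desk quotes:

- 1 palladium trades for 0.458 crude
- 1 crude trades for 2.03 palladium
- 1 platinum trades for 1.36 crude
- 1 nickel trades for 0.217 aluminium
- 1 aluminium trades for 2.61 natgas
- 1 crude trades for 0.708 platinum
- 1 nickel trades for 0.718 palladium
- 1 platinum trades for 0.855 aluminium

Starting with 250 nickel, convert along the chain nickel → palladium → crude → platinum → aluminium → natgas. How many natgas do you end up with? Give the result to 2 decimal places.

129.89

250 nickel × 0.718 = 179.5 palladium
179.5 palladium × 0.458 = 82.211 crude
82.211 crude × 0.708 = 58.205388 platinum
58.205388 platinum × 0.855 = 49.76560674 aluminium
49.76560674 aluminium × 2.61 = 129.8882335914 natgas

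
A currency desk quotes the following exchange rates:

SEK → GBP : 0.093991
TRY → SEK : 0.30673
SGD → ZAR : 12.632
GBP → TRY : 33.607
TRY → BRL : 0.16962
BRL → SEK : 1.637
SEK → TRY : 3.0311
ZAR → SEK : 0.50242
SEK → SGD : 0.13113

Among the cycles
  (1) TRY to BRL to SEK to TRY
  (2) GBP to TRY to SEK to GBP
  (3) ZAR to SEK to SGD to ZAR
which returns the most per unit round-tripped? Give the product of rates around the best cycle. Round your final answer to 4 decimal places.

0.9689

(1) 0.16962 × 1.637 × 3.0311 = 0.84164
(2) 33.607 × 0.30673 × 0.093991 = 0.96889
(3) 0.50242 × 0.13113 × 12.632 = 0.83223
Highest is cycle (2) at 0.9689 (≤1, no arbitrage).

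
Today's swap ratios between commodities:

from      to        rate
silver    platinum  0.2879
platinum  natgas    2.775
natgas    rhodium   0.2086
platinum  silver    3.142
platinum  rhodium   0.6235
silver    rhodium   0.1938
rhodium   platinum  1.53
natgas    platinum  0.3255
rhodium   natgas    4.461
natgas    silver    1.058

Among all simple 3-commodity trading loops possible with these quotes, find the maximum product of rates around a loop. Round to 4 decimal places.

platinum→silver→rhodium→platinum: 3.142 × 0.1938 × 1.53 = 0.93165
natgas→silver→rhodium→natgas: 1.058 × 0.1938 × 4.461 = 0.91469
natgas→platinum→rhodium→natgas: 0.3255 × 0.6235 × 4.461 = 0.90536
natgas→rhodium→platinum→natgas: 0.2086 × 1.53 × 2.775 = 0.88566
natgas→silver→platinum→natgas: 1.058 × 0.2879 × 2.775 = 0.84526
Maximum is platinum→silver→rhodium→platinum at 0.9316; no arbitrage — every cycle loses value.

0.9316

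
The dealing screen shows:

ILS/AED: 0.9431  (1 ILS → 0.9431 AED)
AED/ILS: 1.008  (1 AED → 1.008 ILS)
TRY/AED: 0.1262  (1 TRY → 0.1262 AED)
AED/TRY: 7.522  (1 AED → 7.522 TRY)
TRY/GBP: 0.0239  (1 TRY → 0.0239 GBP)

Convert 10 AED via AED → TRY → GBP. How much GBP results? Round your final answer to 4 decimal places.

10 AED × 7.522 = 75.22 TRY
75.22 TRY × 0.0239 = 1.797758 GBP

1.7978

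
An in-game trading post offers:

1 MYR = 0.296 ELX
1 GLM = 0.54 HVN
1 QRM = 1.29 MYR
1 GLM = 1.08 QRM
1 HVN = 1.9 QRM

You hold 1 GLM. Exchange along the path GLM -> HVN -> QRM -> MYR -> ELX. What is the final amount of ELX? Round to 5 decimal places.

1 GLM × 0.54 = 0.54 HVN
0.54 HVN × 1.9 = 1.026 QRM
1.026 QRM × 1.29 = 1.32354 MYR
1.32354 MYR × 0.296 = 0.39176784 ELX

0.39177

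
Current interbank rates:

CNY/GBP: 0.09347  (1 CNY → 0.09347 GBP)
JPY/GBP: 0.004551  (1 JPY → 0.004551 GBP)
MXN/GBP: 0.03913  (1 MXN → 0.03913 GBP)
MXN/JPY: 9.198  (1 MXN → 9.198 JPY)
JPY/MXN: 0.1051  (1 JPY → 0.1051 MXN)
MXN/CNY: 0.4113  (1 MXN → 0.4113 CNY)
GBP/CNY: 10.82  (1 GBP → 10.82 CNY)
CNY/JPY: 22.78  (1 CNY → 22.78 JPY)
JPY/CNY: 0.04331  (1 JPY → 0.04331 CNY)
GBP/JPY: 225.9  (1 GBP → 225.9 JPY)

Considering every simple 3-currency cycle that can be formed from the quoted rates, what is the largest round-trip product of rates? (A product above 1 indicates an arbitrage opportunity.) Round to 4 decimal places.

1.1217

GBP→CNY→JPY→GBP: 10.82 × 22.78 × 0.004551 = 1.12173
JPY→MXN→CNY→JPY: 0.1051 × 0.4113 × 22.78 = 0.98473
GBP→JPY→MXN→GBP: 225.9 × 0.1051 × 0.03913 = 0.92903
GBP→JPY→CNY→GBP: 225.9 × 0.04331 × 0.09347 = 0.91449
Maximum is GBP→CNY→JPY→GBP at 1.1217; arbitrage exists.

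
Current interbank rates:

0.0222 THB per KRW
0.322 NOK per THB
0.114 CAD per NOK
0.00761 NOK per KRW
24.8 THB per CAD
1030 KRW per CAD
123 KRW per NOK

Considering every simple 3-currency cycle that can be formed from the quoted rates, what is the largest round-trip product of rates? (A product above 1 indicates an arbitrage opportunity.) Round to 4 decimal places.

0.9104

CAD→THB→NOK→CAD: 24.8 × 0.322 × 0.114 = 0.91036
KRW→NOK→CAD→KRW: 0.00761 × 0.114 × 1030 = 0.89357
KRW→THB→NOK→KRW: 0.0222 × 0.322 × 123 = 0.87925
Maximum is CAD→THB→NOK→CAD at 0.9104; no arbitrage — every cycle loses value.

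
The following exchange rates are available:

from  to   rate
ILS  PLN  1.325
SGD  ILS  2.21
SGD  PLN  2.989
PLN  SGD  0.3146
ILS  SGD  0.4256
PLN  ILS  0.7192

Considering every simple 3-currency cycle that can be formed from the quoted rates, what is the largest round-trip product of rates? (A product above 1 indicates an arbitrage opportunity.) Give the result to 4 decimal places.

0.9212

SGD→ILS→PLN→SGD: 2.21 × 1.325 × 0.3146 = 0.92123
SGD→PLN→ILS→SGD: 2.989 × 0.7192 × 0.4256 = 0.91491
Maximum is SGD→ILS→PLN→SGD at 0.9212; no arbitrage — every cycle loses value.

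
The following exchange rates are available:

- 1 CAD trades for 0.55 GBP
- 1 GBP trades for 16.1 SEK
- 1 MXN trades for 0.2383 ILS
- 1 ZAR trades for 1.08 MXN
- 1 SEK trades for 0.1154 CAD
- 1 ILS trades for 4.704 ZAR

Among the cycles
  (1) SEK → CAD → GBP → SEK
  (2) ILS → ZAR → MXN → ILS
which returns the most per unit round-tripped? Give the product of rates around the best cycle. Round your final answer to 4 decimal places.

(1) 0.1154 × 0.55 × 16.1 = 1.02187
(2) 4.704 × 1.08 × 0.2383 = 1.21064
Highest is cycle (2) at 1.2106 (>1, arbitrage).

1.2106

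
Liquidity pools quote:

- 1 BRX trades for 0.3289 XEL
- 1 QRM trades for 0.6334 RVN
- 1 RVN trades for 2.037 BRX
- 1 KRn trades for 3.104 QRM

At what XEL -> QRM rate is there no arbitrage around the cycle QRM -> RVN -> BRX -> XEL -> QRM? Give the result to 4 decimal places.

2.3565

Known legs of the cycle: 0.6334 × 2.037 × 0.3289 = 0.42435855462
For no arbitrage the full-cycle product must be 1, so the missing rate is 1 / 0.42435855462 ≈ 2.356498.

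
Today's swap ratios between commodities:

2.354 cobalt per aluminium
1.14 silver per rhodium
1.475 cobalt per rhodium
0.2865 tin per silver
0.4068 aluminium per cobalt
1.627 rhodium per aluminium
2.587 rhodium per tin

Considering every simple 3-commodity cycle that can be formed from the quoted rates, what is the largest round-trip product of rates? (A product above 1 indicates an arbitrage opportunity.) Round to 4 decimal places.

0.9762

rhodium→cobalt→aluminium→rhodium: 1.475 × 0.4068 × 1.627 = 0.97625
tin→rhodium→silver→tin: 2.587 × 1.14 × 0.2865 = 0.84494
Maximum is rhodium→cobalt→aluminium→rhodium at 0.9762; no arbitrage — every cycle loses value.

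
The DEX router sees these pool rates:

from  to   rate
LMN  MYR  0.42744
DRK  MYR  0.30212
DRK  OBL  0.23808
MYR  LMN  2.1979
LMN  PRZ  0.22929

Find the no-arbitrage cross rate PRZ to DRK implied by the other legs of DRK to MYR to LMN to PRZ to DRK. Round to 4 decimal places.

6.5679

Known legs of the cycle: 0.30212 × 2.1979 × 0.22929 = 0.15225533506092
For no arbitrage the full-cycle product must be 1, so the missing rate is 1 / 0.15225533506092 ≈ 6.567914.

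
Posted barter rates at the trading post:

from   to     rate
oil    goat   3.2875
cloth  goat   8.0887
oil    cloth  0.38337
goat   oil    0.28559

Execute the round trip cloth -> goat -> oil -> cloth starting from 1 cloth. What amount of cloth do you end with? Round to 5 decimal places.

0.88560

1 cloth × 8.0887 = 8.0887 goat
8.0887 goat × 0.28559 = 2.310051833 oil
2.310051833 oil × 0.38337 = 0.88560457121721 cloth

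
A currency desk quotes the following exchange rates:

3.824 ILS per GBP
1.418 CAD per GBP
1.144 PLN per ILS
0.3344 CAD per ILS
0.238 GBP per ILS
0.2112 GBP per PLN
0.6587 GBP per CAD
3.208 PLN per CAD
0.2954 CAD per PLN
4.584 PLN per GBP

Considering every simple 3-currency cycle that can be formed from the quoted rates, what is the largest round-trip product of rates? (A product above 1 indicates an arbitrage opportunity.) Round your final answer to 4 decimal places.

0.9607

CAD→PLN→GBP→CAD: 3.208 × 0.2112 × 1.418 = 0.96074
ILS→PLN→GBP→ILS: 1.144 × 0.2112 × 3.824 = 0.92393
CAD→GBP→PLN→CAD: 0.6587 × 4.584 × 0.2954 = 0.89195
ILS→CAD→GBP→ILS: 0.3344 × 0.6587 × 3.824 = 0.84231
Maximum is CAD→PLN→GBP→CAD at 0.9607; no arbitrage — every cycle loses value.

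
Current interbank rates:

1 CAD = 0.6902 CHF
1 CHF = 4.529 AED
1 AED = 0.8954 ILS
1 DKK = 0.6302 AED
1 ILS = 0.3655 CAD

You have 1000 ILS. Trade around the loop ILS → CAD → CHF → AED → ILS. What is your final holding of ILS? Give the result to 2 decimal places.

1000 ILS × 0.3655 = 365.5 CAD
365.5 CAD × 0.6902 = 252.2681 CHF
252.2681 CHF × 4.529 = 1142.5222249 AED
1142.5222249 AED × 0.8954 = 1023.01440017546 ILS

1023.01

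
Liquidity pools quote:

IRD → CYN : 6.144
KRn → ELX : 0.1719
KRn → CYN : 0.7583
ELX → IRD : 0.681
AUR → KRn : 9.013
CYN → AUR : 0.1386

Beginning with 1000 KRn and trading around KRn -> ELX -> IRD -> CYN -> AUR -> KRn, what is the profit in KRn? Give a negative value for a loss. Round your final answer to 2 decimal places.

-101.52

1000 KRn × 0.1719 = 171.9 ELX
171.9 ELX × 0.681 = 117.0639 IRD
117.0639 IRD × 6.144 = 719.2406016 CYN
719.2406016 CYN × 0.1386 = 99.68674738176 AUR
99.68674738176 AUR × 9.013 = 898.47665415180288 KRn
Net change: 898.47665415180288 − 1000 = -101.52334584819712 KRn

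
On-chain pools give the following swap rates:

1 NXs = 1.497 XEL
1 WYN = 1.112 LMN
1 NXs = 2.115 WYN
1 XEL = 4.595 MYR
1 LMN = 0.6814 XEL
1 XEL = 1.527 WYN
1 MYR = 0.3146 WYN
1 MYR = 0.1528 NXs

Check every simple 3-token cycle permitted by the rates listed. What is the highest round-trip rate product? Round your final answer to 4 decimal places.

LMN→XEL→WYN→LMN: 0.6814 × 1.527 × 1.112 = 1.15703
XEL→MYR→NXs→XEL: 4.595 × 0.1528 × 1.497 = 1.05107
Maximum is LMN→XEL→WYN→LMN at 1.1570; arbitrage exists.

1.1570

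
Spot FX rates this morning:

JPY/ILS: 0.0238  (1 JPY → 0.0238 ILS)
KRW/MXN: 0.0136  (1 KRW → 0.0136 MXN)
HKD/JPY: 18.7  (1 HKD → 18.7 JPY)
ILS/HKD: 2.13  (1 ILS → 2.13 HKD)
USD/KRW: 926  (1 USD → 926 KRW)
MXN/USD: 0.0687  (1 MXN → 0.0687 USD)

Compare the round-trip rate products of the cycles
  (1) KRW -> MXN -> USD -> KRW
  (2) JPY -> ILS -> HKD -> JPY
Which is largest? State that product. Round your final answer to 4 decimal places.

0.9480

(1) 0.0136 × 0.0687 × 926 = 0.86518
(2) 0.0238 × 2.13 × 18.7 = 0.94798
Highest is cycle (2) at 0.9480 (≤1, no arbitrage).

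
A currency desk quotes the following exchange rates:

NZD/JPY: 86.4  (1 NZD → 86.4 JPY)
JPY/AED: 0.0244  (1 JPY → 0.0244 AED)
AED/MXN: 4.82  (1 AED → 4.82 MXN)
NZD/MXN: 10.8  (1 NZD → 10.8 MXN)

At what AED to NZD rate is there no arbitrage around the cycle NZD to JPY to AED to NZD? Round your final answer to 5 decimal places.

0.47435

Known legs of the cycle: 86.4 × 0.0244 = 2.10816
For no arbitrage the full-cycle product must be 1, so the missing rate is 1 / 2.10816 ≈ 0.4743473.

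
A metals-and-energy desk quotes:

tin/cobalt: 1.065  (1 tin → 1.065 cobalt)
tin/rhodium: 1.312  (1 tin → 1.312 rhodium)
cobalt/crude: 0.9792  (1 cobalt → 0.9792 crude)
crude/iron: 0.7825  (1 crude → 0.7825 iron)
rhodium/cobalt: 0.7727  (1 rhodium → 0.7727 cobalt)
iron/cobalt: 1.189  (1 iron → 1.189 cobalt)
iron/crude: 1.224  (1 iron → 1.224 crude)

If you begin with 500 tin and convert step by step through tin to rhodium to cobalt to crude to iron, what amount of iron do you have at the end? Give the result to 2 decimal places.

388.39

500 tin × 1.312 = 656 rhodium
656 rhodium × 0.7727 = 506.8912 cobalt
506.8912 cobalt × 0.9792 = 496.34786304 crude
496.34786304 crude × 0.7825 = 388.3922028288 iron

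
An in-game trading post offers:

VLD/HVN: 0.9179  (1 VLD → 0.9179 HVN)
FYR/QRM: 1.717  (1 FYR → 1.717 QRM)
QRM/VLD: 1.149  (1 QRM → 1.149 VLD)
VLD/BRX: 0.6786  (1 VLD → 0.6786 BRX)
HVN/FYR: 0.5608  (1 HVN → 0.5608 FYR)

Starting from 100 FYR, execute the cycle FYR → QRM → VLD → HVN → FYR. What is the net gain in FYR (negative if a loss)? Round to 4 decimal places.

1.5532

100 FYR × 1.717 = 171.7 QRM
171.7 QRM × 1.149 = 197.2833 VLD
197.2833 VLD × 0.9179 = 181.08634107 HVN
181.08634107 HVN × 0.5608 = 101.553220072056 FYR
Net change: 101.553220072056 − 100 = 1.553220072056 FYR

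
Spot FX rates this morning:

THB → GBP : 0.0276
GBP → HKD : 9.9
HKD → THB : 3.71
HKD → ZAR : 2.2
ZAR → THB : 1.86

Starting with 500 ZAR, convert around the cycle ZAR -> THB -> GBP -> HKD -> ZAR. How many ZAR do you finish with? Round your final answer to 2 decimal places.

500 ZAR × 1.86 = 930 THB
930 THB × 0.0276 = 25.668 GBP
25.668 GBP × 9.9 = 254.1132 HKD
254.1132 HKD × 2.2 = 559.04904 ZAR

559.05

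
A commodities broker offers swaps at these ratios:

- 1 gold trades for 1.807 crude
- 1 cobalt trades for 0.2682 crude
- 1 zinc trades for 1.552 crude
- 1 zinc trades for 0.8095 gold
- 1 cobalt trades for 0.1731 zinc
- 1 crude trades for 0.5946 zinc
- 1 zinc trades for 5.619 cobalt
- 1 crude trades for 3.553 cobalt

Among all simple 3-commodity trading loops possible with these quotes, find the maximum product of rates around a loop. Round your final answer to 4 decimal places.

cobalt→zinc→crude→cobalt: 0.1731 × 1.552 × 3.553 = 0.95452
cobalt→crude→zinc→cobalt: 0.2682 × 0.5946 × 5.619 = 0.89607
gold→crude→zinc→gold: 1.807 × 0.5946 × 0.8095 = 0.86976
Maximum is cobalt→zinc→crude→cobalt at 0.9545; no arbitrage — every cycle loses value.

0.9545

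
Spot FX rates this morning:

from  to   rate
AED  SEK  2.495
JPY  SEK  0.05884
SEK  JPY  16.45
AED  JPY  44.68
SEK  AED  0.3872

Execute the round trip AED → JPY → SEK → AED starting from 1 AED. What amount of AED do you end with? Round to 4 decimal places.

1.0179

1 AED × 44.68 = 44.68 JPY
44.68 JPY × 0.05884 = 2.6289712 SEK
2.6289712 SEK × 0.3872 = 1.01793764864 AED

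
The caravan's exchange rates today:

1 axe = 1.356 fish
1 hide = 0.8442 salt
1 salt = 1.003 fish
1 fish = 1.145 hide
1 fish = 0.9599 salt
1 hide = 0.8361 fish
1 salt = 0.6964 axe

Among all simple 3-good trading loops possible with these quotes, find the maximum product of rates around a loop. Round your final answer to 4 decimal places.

salt→fish→hide→salt: 1.003 × 1.145 × 0.8442 = 0.96951
salt→axe→fish→salt: 0.6964 × 1.356 × 0.9599 = 0.90645
Maximum is salt→fish→hide→salt at 0.9695; no arbitrage — every cycle loses value.

0.9695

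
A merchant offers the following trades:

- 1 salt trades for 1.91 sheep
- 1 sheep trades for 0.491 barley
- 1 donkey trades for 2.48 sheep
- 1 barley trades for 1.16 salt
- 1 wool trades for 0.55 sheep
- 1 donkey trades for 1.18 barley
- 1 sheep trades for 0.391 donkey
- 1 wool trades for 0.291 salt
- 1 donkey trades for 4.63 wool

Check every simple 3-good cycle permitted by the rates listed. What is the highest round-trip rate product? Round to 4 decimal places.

1.0879

sheep→barley→salt→sheep: 0.491 × 1.16 × 1.91 = 1.08786
sheep→donkey→wool→sheep: 0.391 × 4.63 × 0.55 = 0.99568
Maximum is sheep→barley→salt→sheep at 1.0879; arbitrage exists.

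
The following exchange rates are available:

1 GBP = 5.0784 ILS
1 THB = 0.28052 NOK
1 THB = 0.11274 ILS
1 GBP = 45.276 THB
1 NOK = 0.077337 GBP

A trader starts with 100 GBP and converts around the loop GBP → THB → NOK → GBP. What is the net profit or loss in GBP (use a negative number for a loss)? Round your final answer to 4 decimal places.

100 GBP × 45.276 = 4527.6 THB
4527.6 THB × 0.28052 = 1270.082352 NOK
1270.082352 NOK × 0.077337 = 98.224358856624 GBP
Net change: 98.224358856624 − 100 = -1.775641143376 GBP

-1.7756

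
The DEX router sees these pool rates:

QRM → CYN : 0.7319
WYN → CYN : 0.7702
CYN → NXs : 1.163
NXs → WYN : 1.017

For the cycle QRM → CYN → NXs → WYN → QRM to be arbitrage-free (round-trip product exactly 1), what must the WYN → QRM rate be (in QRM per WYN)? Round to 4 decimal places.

Known legs of the cycle: 0.7319 × 1.163 × 1.017 = 0.8656700949
For no arbitrage the full-cycle product must be 1, so the missing rate is 1 / 0.8656700949 ≈ 1.155174.

1.1552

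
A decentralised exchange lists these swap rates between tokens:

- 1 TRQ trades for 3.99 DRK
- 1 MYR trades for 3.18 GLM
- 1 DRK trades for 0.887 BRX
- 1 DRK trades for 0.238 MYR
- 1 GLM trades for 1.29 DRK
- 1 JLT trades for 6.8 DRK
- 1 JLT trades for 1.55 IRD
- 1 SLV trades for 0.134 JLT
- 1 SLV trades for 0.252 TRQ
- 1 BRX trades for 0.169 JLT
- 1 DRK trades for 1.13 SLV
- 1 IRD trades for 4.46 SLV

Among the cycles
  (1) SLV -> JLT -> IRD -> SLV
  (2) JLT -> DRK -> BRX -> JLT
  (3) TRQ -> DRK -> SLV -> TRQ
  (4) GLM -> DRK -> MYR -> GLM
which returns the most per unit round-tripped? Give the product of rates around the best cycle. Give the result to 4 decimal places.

(1) 0.134 × 1.55 × 4.46 = 0.92634
(2) 6.8 × 0.887 × 0.169 = 1.01934
(3) 3.99 × 1.13 × 0.252 = 1.13619
(4) 1.29 × 0.238 × 3.18 = 0.97632
Highest is cycle (3) at 1.1362 (>1, arbitrage).

1.1362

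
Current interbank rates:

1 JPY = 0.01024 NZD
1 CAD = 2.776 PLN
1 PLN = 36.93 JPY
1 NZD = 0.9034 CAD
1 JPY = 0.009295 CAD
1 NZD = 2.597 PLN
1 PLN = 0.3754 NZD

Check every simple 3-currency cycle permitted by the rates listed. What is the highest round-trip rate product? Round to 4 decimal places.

PLN→JPY→NZD→PLN: 36.93 × 0.01024 × 2.597 = 0.98209
PLN→JPY→CAD→PLN: 36.93 × 0.009295 × 2.776 = 0.95290
PLN→NZD→CAD→PLN: 0.3754 × 0.9034 × 2.776 = 0.94144
Maximum is PLN→JPY→NZD→PLN at 0.9821; no arbitrage — every cycle loses value.

0.9821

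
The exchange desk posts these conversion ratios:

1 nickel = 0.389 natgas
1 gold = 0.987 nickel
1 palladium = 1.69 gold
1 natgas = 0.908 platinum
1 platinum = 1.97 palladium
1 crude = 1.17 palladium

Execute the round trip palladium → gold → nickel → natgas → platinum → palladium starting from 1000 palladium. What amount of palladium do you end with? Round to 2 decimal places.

1160.66

1000 palladium × 1.69 = 1690 gold
1690 gold × 0.987 = 1668.03 nickel
1668.03 nickel × 0.389 = 648.86367 natgas
648.86367 natgas × 0.908 = 589.16821236 platinum
589.16821236 platinum × 1.97 = 1160.6613783492 palladium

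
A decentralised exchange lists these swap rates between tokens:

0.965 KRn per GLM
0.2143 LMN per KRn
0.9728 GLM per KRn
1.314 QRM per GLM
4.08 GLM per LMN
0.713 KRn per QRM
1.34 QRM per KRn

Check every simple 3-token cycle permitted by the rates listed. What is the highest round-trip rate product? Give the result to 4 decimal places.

0.9114

QRM→KRn→GLM→QRM: 0.713 × 0.9728 × 1.314 = 0.91140
KRn→LMN→GLM→KRn: 0.2143 × 4.08 × 0.965 = 0.84374
Maximum is QRM→KRn→GLM→QRM at 0.9114; no arbitrage — every cycle loses value.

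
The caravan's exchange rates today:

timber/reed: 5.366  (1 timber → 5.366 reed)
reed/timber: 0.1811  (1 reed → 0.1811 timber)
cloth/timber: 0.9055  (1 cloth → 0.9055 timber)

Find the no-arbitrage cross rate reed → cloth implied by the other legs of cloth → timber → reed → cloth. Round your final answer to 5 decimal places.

Known legs of the cycle: 0.9055 × 5.366 = 4.858913
For no arbitrage the full-cycle product must be 1, so the missing rate is 1 / 4.858913 ≈ 0.2058073.

0.20581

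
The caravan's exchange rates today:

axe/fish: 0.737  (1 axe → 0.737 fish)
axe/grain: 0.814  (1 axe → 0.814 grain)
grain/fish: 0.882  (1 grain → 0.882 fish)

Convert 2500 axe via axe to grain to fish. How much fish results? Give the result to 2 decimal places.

2500 axe × 0.814 = 2035 grain
2035 grain × 0.882 = 1794.87 fish

1794.87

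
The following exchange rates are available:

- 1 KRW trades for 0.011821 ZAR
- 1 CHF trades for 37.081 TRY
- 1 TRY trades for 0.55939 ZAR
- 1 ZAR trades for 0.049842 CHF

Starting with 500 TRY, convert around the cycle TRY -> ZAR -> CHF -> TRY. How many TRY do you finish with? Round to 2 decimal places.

516.93

500 TRY × 0.55939 = 279.695 ZAR
279.695 ZAR × 0.049842 = 13.94055819 CHF
13.94055819 CHF × 37.081 = 516.92983824339 TRY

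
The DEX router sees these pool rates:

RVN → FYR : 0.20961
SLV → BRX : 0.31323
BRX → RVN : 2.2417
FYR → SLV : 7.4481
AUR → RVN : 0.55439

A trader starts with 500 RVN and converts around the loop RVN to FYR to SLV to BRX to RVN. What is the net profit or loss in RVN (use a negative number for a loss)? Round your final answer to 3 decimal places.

48.111

500 RVN × 0.20961 = 104.805 FYR
104.805 FYR × 7.4481 = 780.5981205 SLV
780.5981205 SLV × 0.31323 = 244.506749284215 BRX
244.506749284215 BRX × 2.2417 = 548.1107798704247655 RVN
Net change: 548.1107798704247655 − 500 = 48.1107798704247655 RVN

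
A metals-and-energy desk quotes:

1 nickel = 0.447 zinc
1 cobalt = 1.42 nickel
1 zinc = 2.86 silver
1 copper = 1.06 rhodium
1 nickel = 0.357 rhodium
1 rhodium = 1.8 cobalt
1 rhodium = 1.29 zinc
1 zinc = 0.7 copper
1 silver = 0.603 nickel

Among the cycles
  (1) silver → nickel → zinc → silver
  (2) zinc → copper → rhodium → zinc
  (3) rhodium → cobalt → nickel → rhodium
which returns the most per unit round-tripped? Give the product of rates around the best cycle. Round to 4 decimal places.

0.9572

(1) 0.603 × 0.447 × 2.86 = 0.77089
(2) 0.7 × 1.06 × 1.29 = 0.95718
(3) 1.8 × 1.42 × 0.357 = 0.91249
Highest is cycle (2) at 0.9572 (≤1, no arbitrage).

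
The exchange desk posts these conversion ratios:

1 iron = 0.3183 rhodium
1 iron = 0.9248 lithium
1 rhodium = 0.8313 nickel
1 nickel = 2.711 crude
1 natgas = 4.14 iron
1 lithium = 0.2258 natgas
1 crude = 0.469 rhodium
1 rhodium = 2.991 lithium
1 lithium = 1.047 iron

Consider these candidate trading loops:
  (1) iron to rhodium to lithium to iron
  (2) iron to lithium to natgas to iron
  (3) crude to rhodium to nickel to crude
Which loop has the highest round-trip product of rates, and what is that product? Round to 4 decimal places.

(1) 0.3183 × 2.991 × 1.047 = 0.99678
(2) 0.9248 × 0.2258 × 4.14 = 0.86451
(3) 0.469 × 0.8313 × 2.711 = 1.05696
Highest is cycle (3) at 1.0570 (>1, arbitrage).

1.0570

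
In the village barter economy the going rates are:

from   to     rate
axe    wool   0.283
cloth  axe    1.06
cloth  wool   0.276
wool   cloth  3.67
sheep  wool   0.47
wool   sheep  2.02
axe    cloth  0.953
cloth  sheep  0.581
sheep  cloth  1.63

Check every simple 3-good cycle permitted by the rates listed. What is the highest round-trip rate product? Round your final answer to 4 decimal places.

1.1009

cloth→axe→wool→cloth: 1.06 × 0.283 × 3.67 = 1.10093
cloth→sheep→wool→cloth: 0.581 × 0.47 × 3.67 = 1.00217
cloth→wool→sheep→cloth: 0.276 × 2.02 × 1.63 = 0.90876
Maximum is cloth→axe→wool→cloth at 1.1009; arbitrage exists.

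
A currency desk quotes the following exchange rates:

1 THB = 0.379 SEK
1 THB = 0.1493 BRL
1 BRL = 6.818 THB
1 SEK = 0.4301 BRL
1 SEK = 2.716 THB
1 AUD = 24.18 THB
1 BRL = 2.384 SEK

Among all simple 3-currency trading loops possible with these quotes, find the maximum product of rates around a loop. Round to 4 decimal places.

BRL→THB→SEK→BRL: 6.818 × 0.379 × 0.4301 = 1.11139
BRL→SEK→THB→BRL: 2.384 × 2.716 × 0.1493 = 0.96671
Maximum is BRL→THB→SEK→BRL at 1.1114; arbitrage exists.

1.1114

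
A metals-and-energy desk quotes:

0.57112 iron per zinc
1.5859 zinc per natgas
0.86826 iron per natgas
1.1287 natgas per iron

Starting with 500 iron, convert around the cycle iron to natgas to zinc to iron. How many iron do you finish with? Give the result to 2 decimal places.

500 iron × 1.1287 = 564.35 natgas
564.35 natgas × 1.5859 = 895.002665 zinc
895.002665 zinc × 0.57112 = 511.1539220348 iron

511.15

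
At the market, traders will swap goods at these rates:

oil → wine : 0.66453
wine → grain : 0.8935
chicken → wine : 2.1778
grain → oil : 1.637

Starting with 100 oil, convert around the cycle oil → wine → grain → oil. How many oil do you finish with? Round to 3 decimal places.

100 oil × 0.66453 = 66.453 wine
66.453 wine × 0.8935 = 59.3757555 grain
59.3757555 grain × 1.637 = 97.1981117535 oil

97.198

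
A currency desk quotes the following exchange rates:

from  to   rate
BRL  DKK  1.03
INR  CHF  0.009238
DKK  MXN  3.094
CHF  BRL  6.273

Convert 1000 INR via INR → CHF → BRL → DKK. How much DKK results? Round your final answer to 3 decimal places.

1000 INR × 0.009238 = 9.238 CHF
9.238 CHF × 6.273 = 57.949974 BRL
57.949974 BRL × 1.03 = 59.68847322 DKK

59.688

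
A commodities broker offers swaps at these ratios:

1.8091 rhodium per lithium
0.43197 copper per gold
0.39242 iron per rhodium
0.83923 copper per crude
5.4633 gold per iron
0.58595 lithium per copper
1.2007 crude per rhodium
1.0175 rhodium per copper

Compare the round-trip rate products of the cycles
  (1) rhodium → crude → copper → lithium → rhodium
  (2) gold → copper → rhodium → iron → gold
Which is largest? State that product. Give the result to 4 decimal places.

(1) 1.2007 × 0.83923 × 0.58595 × 1.8091 = 1.06817
(2) 0.43197 × 1.0175 × 0.39242 × 5.4633 = 0.94231
Highest is cycle (1) at 1.0682 (>1, arbitrage).

1.0682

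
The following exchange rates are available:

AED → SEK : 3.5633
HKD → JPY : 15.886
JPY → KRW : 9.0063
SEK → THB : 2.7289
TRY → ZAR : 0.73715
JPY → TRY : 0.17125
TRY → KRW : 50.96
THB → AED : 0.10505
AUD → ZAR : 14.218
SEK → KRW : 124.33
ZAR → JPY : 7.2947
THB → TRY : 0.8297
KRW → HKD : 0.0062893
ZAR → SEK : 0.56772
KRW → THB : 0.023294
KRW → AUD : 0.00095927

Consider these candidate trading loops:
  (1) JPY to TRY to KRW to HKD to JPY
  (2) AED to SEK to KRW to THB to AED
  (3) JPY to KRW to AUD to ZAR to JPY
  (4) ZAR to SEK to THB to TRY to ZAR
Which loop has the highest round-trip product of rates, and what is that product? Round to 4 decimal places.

1.0841

(1) 0.17125 × 50.96 × 0.0062893 × 15.886 = 0.87192
(2) 3.5633 × 124.33 × 0.023294 × 0.10505 = 1.08410
(3) 9.0063 × 0.00095927 × 14.218 × 7.2947 = 0.89605
(4) 0.56772 × 2.7289 × 0.8297 × 0.73715 = 0.94754
Highest is cycle (2) at 1.0841 (>1, arbitrage).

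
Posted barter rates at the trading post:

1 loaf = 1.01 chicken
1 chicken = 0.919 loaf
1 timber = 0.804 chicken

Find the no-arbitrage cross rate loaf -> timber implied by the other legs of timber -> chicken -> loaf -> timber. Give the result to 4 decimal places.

1.3534

Known legs of the cycle: 0.804 × 0.919 = 0.738876
For no arbitrage the full-cycle product must be 1, so the missing rate is 1 / 0.738876 ≈ 1.353407.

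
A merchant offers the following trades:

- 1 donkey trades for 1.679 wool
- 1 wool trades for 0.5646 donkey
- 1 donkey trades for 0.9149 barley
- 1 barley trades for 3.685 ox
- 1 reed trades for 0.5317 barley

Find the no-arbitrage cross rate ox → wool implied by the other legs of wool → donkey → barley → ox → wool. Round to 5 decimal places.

0.52535

Known legs of the cycle: 0.5646 × 0.9149 × 3.685 = 1.9034961099
For no arbitrage the full-cycle product must be 1, so the missing rate is 1 / 1.9034961099 ≈ 0.5253491.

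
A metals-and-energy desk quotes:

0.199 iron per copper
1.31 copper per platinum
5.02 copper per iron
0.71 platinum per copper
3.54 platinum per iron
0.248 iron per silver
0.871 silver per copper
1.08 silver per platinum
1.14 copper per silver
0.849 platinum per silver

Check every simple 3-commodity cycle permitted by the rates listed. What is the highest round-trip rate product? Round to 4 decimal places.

iron→copper→silver→iron: 5.02 × 0.871 × 0.248 = 1.08436
copper→silver→platinum→copper: 0.871 × 0.849 × 1.31 = 0.96872
iron→platinum→silver→iron: 3.54 × 1.08 × 0.248 = 0.94815
iron→platinum→copper→iron: 3.54 × 1.31 × 0.199 = 0.92284
copper→platinum→silver→copper: 0.71 × 1.08 × 1.14 = 0.87415
Maximum is iron→copper→silver→iron at 1.0844; arbitrage exists.

1.0844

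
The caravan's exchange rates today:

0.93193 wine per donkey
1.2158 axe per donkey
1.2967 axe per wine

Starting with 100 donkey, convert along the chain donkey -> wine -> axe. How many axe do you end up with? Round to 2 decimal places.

120.84

100 donkey × 0.93193 = 93.193 wine
93.193 wine × 1.2967 = 120.8433631 axe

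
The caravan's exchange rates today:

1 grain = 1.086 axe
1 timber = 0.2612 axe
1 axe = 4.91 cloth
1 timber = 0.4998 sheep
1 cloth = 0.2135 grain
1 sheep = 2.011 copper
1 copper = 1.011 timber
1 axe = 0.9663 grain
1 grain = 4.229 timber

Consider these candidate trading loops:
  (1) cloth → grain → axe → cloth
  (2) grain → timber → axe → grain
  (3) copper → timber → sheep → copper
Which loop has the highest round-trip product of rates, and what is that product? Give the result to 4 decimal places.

1.1384

(1) 0.2135 × 1.086 × 4.91 = 1.13844
(2) 4.229 × 0.2612 × 0.9663 = 1.06739
(3) 1.011 × 0.4998 × 2.011 = 1.01615
Highest is cycle (1) at 1.1384 (>1, arbitrage).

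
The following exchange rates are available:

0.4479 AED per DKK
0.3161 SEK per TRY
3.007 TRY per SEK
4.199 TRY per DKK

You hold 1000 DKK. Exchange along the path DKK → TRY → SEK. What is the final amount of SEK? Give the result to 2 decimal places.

1327.30

1000 DKK × 4.199 = 4199 TRY
4199 TRY × 0.3161 = 1327.3039 SEK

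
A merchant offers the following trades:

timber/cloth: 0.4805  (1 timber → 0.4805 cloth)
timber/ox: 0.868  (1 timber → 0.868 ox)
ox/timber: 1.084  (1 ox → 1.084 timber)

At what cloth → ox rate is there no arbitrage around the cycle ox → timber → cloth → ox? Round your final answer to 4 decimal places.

1.9199

Known legs of the cycle: 1.084 × 0.4805 = 0.520862
For no arbitrage the full-cycle product must be 1, so the missing rate is 1 / 0.520862 ≈ 1.919894.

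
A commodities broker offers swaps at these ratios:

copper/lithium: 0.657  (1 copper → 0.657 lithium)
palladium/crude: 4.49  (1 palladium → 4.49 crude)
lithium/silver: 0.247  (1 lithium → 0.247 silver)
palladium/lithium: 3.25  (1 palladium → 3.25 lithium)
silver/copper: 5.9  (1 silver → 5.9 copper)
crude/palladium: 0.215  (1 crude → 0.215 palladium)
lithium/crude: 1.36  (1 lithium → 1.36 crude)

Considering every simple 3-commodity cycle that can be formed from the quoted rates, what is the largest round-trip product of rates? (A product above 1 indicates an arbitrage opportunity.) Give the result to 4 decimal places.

silver→copper→lithium→silver: 5.9 × 0.657 × 0.247 = 0.95745
crude→palladium→lithium→crude: 0.215 × 3.25 × 1.36 = 0.95030
Maximum is silver→copper→lithium→silver at 0.9574; no arbitrage — every cycle loses value.

0.9574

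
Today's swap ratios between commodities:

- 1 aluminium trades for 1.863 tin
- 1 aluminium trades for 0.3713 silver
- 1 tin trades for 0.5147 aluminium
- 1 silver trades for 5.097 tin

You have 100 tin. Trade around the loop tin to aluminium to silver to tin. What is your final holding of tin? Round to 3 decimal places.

100 tin × 0.5147 = 51.47 aluminium
51.47 aluminium × 0.3713 = 19.110811 silver
19.110811 silver × 5.097 = 97.407803667 tin

97.408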